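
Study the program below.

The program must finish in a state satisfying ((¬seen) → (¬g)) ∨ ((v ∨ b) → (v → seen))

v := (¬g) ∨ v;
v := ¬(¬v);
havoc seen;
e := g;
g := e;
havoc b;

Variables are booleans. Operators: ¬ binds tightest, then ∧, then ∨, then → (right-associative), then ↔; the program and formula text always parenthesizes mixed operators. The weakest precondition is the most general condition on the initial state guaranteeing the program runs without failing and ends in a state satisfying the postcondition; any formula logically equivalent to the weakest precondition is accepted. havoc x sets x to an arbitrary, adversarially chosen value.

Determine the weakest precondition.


Working backward. After the program, ((¬seen) → (¬g)) ∨ ((v ∨ b) → (v → seen)) must hold.
Before havoc b: (((¬seen) → (¬g)) ∨ (v → seen)) ∧ (((¬seen) → (¬g)) ∨ (v → (v → seen)))
Before g := e: (((¬seen) → (¬e)) ∨ (v → seen)) ∧ (((¬seen) → (¬e)) ∨ (v → (v → seen)))
Before e := g: (((¬seen) → (¬g)) ∨ (v → seen)) ∧ (((¬seen) → (¬g)) ∨ (v → (v → seen)))
Before havoc seen: ((¬g) ∨ (¬v)) ∧ ((¬g) ∨ (v → (¬v)))
Before v := ¬(¬v): ((¬g) ∨ (¬v)) ∧ ((¬g) ∨ (v → (¬v)))
Before v := (¬g) ∨ v: ((¬g) ∨ (¬((¬g) ∨ v))) ∧ ((¬g) ∨ (((¬g) ∨ v) → (¬((¬g) ∨ v))))
Answer: WP = ((¬g) ∨ (¬((¬g) ∨ v))) ∧ ((¬g) ∨ (((¬g) ∨ v) → (¬((¬g) ∨ v))))


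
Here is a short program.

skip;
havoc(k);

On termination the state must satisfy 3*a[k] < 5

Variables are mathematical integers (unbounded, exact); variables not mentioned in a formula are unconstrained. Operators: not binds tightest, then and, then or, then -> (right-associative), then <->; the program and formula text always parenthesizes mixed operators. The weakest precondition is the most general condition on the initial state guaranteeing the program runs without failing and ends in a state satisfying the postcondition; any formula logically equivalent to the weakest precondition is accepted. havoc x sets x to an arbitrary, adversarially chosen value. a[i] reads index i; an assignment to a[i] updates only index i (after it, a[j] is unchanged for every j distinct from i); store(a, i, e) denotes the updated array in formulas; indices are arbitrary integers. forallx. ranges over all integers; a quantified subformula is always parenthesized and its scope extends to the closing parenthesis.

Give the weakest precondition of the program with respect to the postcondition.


Working backward. After the program, 3*a[k] < 5 must hold.
Before havoc k: forall k_1. 3*a[k_1] < 5
Before skip: forall k_1. 3*a[k_1] < 5
Answer: WP = forall k_1. 3*a[k_1] < 5


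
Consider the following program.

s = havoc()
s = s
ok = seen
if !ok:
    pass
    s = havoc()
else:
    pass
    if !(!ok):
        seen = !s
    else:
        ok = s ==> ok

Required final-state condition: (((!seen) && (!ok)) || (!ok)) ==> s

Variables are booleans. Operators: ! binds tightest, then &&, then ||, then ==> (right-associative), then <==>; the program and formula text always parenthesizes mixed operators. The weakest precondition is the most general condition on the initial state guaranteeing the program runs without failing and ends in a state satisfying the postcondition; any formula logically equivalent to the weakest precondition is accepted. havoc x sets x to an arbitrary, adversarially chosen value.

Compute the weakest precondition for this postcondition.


Working backward. After the program, (((!seen) && (!ok)) || (!ok)) ==> s must hold.
Then branch requires !(((!seen) && (!ok)) || (!ok)); else branch requires (ok ==> (((s && (!ok)) || (!ok)) ==> s)) && ((!ok) ==> ((((!seen) && (!(s ==> ok))) || (!(s ==> ok))) ==> s)).
Before the if: ((!ok) ==> (!(((!seen) && (!ok)) || (!ok)))) && (ok ==> ((ok ==> (((s && (!ok)) || (!ok)) ==> s)) && ((!ok) ==> ((((!seen) && (!(s ==> ok))) || (!(s ==> ok))) ==> s))))
Before ok := seen: ((!seen) ==> seen) && (seen ==> ((seen ==> (((s && (!seen)) || (!seen)) ==> s)) && ((!seen) ==> ((((!seen) && (!(s ==> seen))) || (!(s ==> seen))) ==> s))))
Before s := s: ((!seen) ==> seen) && (seen ==> ((seen ==> (((s && (!seen)) || (!seen)) ==> s)) && ((!seen) ==> ((((!seen) && (!(s ==> seen))) || (!(s ==> seen))) ==> s))))
Before havoc s: (!seen) ==> seen
Answer: WP = (!seen) ==> seen


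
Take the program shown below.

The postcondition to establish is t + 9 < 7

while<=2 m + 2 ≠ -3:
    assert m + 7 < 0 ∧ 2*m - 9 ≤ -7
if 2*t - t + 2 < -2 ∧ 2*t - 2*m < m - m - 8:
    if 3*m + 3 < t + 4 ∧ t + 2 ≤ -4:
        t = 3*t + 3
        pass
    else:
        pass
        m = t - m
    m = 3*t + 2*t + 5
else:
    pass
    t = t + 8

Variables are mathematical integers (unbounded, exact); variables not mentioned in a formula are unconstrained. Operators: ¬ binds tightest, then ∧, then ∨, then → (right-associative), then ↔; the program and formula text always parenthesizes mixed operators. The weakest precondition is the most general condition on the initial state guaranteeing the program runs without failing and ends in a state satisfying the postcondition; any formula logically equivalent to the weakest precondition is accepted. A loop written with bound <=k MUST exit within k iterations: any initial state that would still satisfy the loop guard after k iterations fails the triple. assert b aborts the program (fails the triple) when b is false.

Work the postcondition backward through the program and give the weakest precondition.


Working backward. After the program, the postcondition t + 9 < 7 must hold; in canonical form it is t < -2.
Then branch requires ((3*m < t + 1 ∧ t ≤ -6) → 3*t < -5) ∧ ((¬(3*m < t + 1 ∧ t ≤ -6)) → t < -2); else branch requires t < -10.
Before the if: ((t < -4 ∧ 2*t < 2*m - 8) → (((3*m < t + 1 ∧ t ≤ -6) → 3*t < -5) ∧ ((¬(3*m < t + 1 ∧ t ≤ -6)) → t < -2))) ∧ ((¬(t < -4 ∧ 2*t < 2*m - 8)) → t < -10)
Before the loop (bound <=2), unroll the exhaustion recursion (WP_0 = exit-now case; WP_j = one more guarded iteration, up to j = 2):
  WP_0: (¬(m ≠ -5)) ∧ ((t < -4 ∧ 2*t < 2*m - 8) → (((3*m < t + 1 ∧ t ≤ -6) → 3*t < -5) ∧ ((¬(3*m < t + 1 ∧ t ≤ -6)) → t < -2))) ∧ ((¬(t < -4 ∧ 2*t < 2*m - 8)) → t < -10)
  WP_1: (m ≠ -5 → (m < -7 ∧ 2*m ≤ 2 ∧ (¬(m ≠ -5)) ∧ ((t < -4 ∧ 2*t < 2*m - 8) → (((3*m < t + 1 ∧ t ≤ -6) → 3*t < -5) ∧ ((¬(3*m < t + 1 ∧ t ≤ -6)) → t < -2))) ∧ ((¬(t < -4 ∧ 2*t < 2*m - 8)) → t < -10))) ∧ ((¬(m ≠ -5)) → (((t < -4 ∧ 2*t < 2*m - 8) → (((3*m < t + 1 ∧ t ≤ -6) → 3*t < -5) ∧ ((¬(3*m < t + 1 ∧ t ≤ -6)) → t < -2))) ∧ ((¬(t < -4 ∧ 2*t < 2*m - 8)) → t < -10)))
  WP_2: (m ≠ -5 → (m < -7 ∧ 2*m ≤ 2 ∧ (m ≠ -5 → (m < -7 ∧ 2*m ≤ 2 ∧ (¬(m ≠ -5)) ∧ ((t < -4 ∧ 2*t < 2*m - 8) → (((3*m < t + 1 ∧ t ≤ -6) → 3*t < -5) ∧ ((¬(3*m < t + 1 ∧ t ≤ -6)) → t < -2))) ∧ ((¬(t < -4 ∧ 2*t < 2*m - 8)) → t < -10))) ∧ ((¬(m ≠ -5)) → (((t < -4 ∧ 2*t < 2*m - 8) → (((3*m < t + 1 ∧ t ≤ -6) → 3*t < -5) ∧ ((¬(3*m < t + 1 ∧ t ≤ -6)) → t < -2))) ∧ ((¬(t < -4 ∧ 2*t < 2*m - 8)) → t < -10))))) ∧ ((¬(m ≠ -5)) → (((t < -4 ∧ 2*t < 2*m - 8) → (((3*m < t + 1 ∧ t ≤ -6) → 3*t < -5) ∧ ((¬(3*m < t + 1 ∧ t ≤ -6)) → t < -2))) ∧ ((¬(t < -4 ∧ 2*t < 2*m - 8)) → t < -10)))
So before the loop: (m ≠ -5 → (m < -7 ∧ 2*m ≤ 2 ∧ (m ≠ -5 → (m < -7 ∧ 2*m ≤ 2 ∧ (¬(m ≠ -5)) ∧ ((t < -4 ∧ 2*t < 2*m - 8) → (((3*m < t + 1 ∧ t ≤ -6) → 3*t < -5) ∧ ((¬(3*m < t + 1 ∧ t ≤ -6)) → t < -2))) ∧ ((¬(t < -4 ∧ 2*t < 2*m - 8)) → t < -10))) ∧ ((¬(m ≠ -5)) → (((t < -4 ∧ 2*t < 2*m - 8) → (((3*m < t + 1 ∧ t ≤ -6) → 3*t < -5) ∧ ((¬(3*m < t + 1 ∧ t ≤ -6)) → t < -2))) ∧ ((¬(t < -4 ∧ 2*t < 2*m - 8)) → t < -10))))) ∧ ((¬(m ≠ -5)) → (((t < -4 ∧ 2*t < 2*m - 8) → (((3*m < t + 1 ∧ t ≤ -6) → 3*t < -5) ∧ ((¬(3*m < t + 1 ∧ t ≤ -6)) → t < -2))) ∧ ((¬(t < -4 ∧ 2*t < 2*m - 8)) → t < -10)))
Answer: WP = (m ≠ -5 → (m < -7 ∧ 2*m ≤ 2 ∧ (m ≠ -5 → (m < -7 ∧ 2*m ≤ 2 ∧ (¬(m ≠ -5)) ∧ ((t < -4 ∧ 2*t < 2*m - 8) → (((3*m < t + 1 ∧ t ≤ -6) → 3*t < -5) ∧ ((¬(3*m < t + 1 ∧ t ≤ -6)) → t < -2))) ∧ ((¬(t < -4 ∧ 2*t < 2*m - 8)) → t < -10))) ∧ ((¬(m ≠ -5)) → (((t < -4 ∧ 2*t < 2*m - 8) → (((3*m < t + 1 ∧ t ≤ -6) → 3*t < -5) ∧ ((¬(3*m < t + 1 ∧ t ≤ -6)) → t < -2))) ∧ ((¬(t < -4 ∧ 2*t < 2*m - 8)) → t < -10))))) ∧ ((¬(m ≠ -5)) → (((t < -4 ∧ 2*t < 2*m - 8) → (((3*m < t + 1 ∧ t ≤ -6) → 3*t < -5) ∧ ((¬(3*m < t + 1 ∧ t ≤ -6)) → t < -2))) ∧ ((¬(t < -4 ∧ 2*t < 2*m - 8)) → t < -10)))


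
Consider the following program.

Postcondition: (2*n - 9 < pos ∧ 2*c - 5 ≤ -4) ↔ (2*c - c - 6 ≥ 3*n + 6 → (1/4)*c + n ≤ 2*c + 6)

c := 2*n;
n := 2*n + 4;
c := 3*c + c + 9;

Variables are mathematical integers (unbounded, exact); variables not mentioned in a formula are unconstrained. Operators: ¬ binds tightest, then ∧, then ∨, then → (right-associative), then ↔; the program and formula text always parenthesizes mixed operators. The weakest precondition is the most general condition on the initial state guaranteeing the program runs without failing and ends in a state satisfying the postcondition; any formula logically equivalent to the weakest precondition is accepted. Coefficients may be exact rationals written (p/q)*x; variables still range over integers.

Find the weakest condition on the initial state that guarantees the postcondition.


Working backward. After the program, the postcondition (2*n - 9 < pos ∧ 2*c - 5 ≤ -4) ↔ (2*c - c - 6 ≥ 3*n + 6 → (1/4)*c + n ≤ 2*c + 6) must hold; in canonical form it is (2*n < pos + 9 ∧ 2*c ≤ 1) ↔ (c ≥ 3*n + 12 → n ≤ (7/4)*c + 6).
Before c := 3*c + c + 9: (2*n < pos + 9 ∧ 8*c ≤ -17) ↔ (4*c ≥ 3*n + 3 → n ≤ 7*c + 87/4)
Before n := 2*n + 4: (4*n < pos + 1 ∧ 8*c ≤ -17) ↔ (4*c ≥ 6*n + 15 → 2*n ≤ 7*c + 71/4)
Before c := 2*n: (4*n < pos + 1 ∧ 16*n ≤ -17) ↔ (2*n ≥ 15 → 12*n ≥ -71/4)
Answer: WP = (4*n < pos + 1 ∧ 16*n ≤ -17) ↔ (2*n ≥ 15 → 12*n ≥ -71/4)


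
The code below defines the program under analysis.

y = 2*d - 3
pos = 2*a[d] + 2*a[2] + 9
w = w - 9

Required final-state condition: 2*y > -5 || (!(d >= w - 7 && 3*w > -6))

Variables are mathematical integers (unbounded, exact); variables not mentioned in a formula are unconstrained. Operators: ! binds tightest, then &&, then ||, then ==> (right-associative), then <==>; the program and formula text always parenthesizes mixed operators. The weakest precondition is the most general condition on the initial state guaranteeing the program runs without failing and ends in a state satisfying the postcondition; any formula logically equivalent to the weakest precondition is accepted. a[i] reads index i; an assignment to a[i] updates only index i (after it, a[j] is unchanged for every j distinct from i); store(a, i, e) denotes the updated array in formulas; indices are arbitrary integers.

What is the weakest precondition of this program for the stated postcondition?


Working backward. After the program, 2*y > -5 || (!(d >= w - 7 && 3*w > -6)) must hold.
Before w := w - 9: 2*y > -5 || (!(d >= w - 16 && 3*w > 21))
Before pos := 2*a[d] + 2*a[2] + 9: 2*y > -5 || (!(d >= w - 16 && 3*w > 21))
Before y := 2*d - 3: 4*d > 1 || (!(d >= w - 16 && 3*w > 21))
Answer: WP = 4*d > 1 || (!(d >= w - 16 && 3*w > 21))


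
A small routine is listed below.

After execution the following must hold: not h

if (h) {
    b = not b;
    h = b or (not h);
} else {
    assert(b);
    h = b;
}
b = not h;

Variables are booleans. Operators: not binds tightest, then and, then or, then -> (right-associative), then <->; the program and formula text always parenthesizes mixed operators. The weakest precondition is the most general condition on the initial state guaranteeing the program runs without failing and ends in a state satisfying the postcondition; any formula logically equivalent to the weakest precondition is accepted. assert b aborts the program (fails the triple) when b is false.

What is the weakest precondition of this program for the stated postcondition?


Working backward. After the program, not h must hold.
Before b := not h: not h
Then branch requires not ((not b) or (not h)); else branch requires false.
Before the if: (h -> (not ((not b) or (not h)))) and h
Answer: WP = (h -> (not ((not b) or (not h)))) and h


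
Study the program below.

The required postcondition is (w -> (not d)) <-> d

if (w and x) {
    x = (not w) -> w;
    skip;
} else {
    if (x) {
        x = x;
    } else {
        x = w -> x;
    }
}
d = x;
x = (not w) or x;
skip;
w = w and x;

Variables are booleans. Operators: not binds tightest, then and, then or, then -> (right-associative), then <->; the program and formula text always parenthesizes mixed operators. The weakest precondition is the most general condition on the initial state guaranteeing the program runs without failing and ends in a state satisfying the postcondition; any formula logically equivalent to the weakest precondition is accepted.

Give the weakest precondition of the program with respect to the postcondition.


Working backward. After the program, (w -> (not d)) <-> d must hold.
Before w := w and x: ((w and x) -> (not d)) <-> d
Before skip: ((w and x) -> (not d)) <-> d
Before x := (not w) or x: ((w and ((not w) or x)) -> (not d)) <-> d
Before d := x: ((w and ((not w) or x)) -> (not x)) <-> x
Then branch requires ((w and ((not w) or ((not w) -> w))) -> (not ((not w) -> w))) <-> ((not w) -> w); else branch requires (x -> (((w and ((not w) or x)) -> (not x)) <-> x)) and ((not x) -> (((w and ((not w) or (w -> x))) -> (not (w -> x))) <-> (w -> x))).
Before the if: ((w and x) -> (((w and ((not w) or ((not w) -> w))) -> (not ((not w) -> w))) <-> ((not w) -> w))) and ((not (w and x)) -> ((x -> (((w and ((not w) or x)) -> (not x)) <-> x)) and ((not x) -> (((w and ((not w) or (w -> x))) -> (not (w -> x))) <-> (w -> x)))))
Answer: WP = ((w and x) -> (((w and ((not w) or ((not w) -> w))) -> (not ((not w) -> w))) <-> ((not w) -> w))) and ((not (w and x)) -> ((x -> (((w and ((not w) or x)) -> (not x)) <-> x)) and ((not x) -> (((w and ((not w) or (w -> x))) -> (not (w -> x))) <-> (w -> x)))))


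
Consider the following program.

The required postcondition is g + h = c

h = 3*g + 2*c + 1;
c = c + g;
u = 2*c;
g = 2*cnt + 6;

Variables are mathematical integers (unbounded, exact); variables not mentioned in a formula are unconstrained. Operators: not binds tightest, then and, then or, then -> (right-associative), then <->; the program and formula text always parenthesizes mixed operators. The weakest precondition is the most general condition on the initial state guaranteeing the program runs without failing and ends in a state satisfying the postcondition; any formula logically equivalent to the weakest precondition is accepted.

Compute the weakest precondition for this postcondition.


Working backward. After the program, g + h = c must hold.
Before g := 2*cnt + 6: 2*cnt + h = c - 6
Before u := 2*c: 2*cnt + h = c - 6
Before c := c + g: 2*cnt + h = c + g - 6
Before h := 3*g + 2*c + 1: c + 2*cnt + 2*g = -7
Answer: WP = c + 2*cnt + 2*g = -7


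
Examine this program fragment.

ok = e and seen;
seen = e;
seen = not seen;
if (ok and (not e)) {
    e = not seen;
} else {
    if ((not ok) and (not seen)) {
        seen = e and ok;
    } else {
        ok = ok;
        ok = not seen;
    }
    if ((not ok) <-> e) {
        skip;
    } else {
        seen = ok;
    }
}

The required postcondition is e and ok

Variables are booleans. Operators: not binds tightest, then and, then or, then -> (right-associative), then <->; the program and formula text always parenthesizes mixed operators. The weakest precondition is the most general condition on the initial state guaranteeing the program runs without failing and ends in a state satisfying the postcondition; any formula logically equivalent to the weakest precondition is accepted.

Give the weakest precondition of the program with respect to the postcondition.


Working backward. After the program, e and ok must hold.
Then branch requires (not seen) and ok; else branch requires (((not ok) and (not seen)) -> ((((not ok) <-> e) -> (e and ok)) and ((not ((not ok) <-> e)) -> (e and ok)))) and ((not ((not ok) and (not seen))) -> (((seen <-> e) -> (e and (not seen))) and ((not (seen <-> e)) -> (e and (not seen))))).
Before the if: ((ok and (not e)) -> ((not seen) and ok)) and ((not (ok and (not e))) -> ((((not ok) and (not seen)) -> ((((not ok) <-> e) -> (e and ok)) and ((not ((not ok) <-> e)) -> (e and ok)))) and ((not ((not ok) and (not seen))) -> (((seen <-> e) -> (e and (not seen))) and ((not (seen <-> e)) -> (e and (not seen)))))))
Before seen := not seen: ((ok and (not e)) -> (seen and ok)) and ((not (ok and (not e))) -> ((((not ok) and seen) -> ((((not ok) <-> e) -> (e and ok)) and ((not ((not ok) <-> e)) -> (e and ok)))) and ((not ((not ok) and seen)) -> ((((not seen) <-> e) -> (e and seen)) and ((not ((not seen) <-> e)) -> (e and seen))))))
Before seen := e: ((ok and (not e)) -> (e and ok)) and ((not (ok and (not e))) -> ((((not ok) and e) -> ((((not ok) <-> e) -> (e and ok)) and ((not ((not ok) <-> e)) -> (e and ok)))) and ((not ((not ok) and e)) -> ((((not e) <-> e) -> e) and ((not ((not e) <-> e)) -> e)))))
Before ok := e and seen: (((not (e and seen)) and e) -> ((((not (e and seen)) <-> e) -> (e and seen)) and ((not ((not (e and seen)) <-> e)) -> (e and seen)))) and ((not ((not (e and seen)) and e)) -> ((((not e) <-> e) -> e) and ((not ((not e) <-> e)) -> e)))
Answer: WP = (((not (e and seen)) and e) -> ((((not (e and seen)) <-> e) -> (e and seen)) and ((not ((not (e and seen)) <-> e)) -> (e and seen)))) and ((not ((not (e and seen)) and e)) -> ((((not e) <-> e) -> e) and ((not ((not e) <-> e)) -> e)))


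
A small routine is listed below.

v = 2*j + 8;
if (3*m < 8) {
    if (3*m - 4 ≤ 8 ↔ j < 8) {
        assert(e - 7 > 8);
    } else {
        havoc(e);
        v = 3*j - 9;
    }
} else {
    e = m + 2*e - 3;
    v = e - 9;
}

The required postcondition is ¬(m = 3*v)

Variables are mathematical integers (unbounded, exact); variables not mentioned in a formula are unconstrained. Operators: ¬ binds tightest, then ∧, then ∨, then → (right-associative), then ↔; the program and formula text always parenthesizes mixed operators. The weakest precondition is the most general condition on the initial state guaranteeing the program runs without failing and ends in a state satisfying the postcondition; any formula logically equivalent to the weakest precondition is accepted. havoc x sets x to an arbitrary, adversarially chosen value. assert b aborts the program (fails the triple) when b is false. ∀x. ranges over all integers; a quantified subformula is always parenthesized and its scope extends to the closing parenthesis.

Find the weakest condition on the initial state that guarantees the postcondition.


Working backward. After the program, ¬(m = 3*v) must hold.
Then branch requires ((3*m ≤ 12 ↔ j < 8) → (e > 15 ∧ (¬(m = 3*v)))) ∧ ((¬(3*m ≤ 12 ↔ j < 8)) → (¬(m = 9*j - 27))); else branch requires ¬(6*e + 2*m = 36).
Before the if: (3*m < 8 → (((3*m ≤ 12 ↔ j < 8) → (e > 15 ∧ (¬(m = 3*v)))) ∧ ((¬(3*m ≤ 12 ↔ j < 8)) → (¬(m = 9*j - 27))))) ∧ ((¬(3*m < 8)) → (¬(6*e + 2*m = 36)))
Before v := 2*j + 8: (3*m < 8 → (((3*m ≤ 12 ↔ j < 8) → (e > 15 ∧ (¬(m = 6*j + 24)))) ∧ ((¬(3*m ≤ 12 ↔ j < 8)) → (¬(m = 9*j - 27))))) ∧ ((¬(3*m < 8)) → (¬(6*e + 2*m = 36)))
Answer: WP = (3*m < 8 → (((3*m ≤ 12 ↔ j < 8) → (e > 15 ∧ (¬(m = 6*j + 24)))) ∧ ((¬(3*m ≤ 12 ↔ j < 8)) → (¬(m = 9*j - 27))))) ∧ ((¬(3*m < 8)) → (¬(6*e + 2*m = 36)))


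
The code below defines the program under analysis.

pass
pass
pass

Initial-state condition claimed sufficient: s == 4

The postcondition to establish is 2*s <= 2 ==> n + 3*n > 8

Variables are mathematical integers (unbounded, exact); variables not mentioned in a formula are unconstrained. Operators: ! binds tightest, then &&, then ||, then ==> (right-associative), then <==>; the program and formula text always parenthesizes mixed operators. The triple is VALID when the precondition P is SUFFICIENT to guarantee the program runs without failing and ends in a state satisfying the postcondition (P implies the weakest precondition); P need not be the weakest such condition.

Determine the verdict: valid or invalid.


Working backward. After the program, the postcondition 2*s <= 2 ==> n + 3*n > 8 must hold; in canonical form it is 2*s <= 2 ==> 4*n > 8.
Before skip: 2*s <= 2 ==> 4*n > 8
Before skip: 2*s <= 2 ==> 4*n > 8
Before skip: 2*s <= 2 ==> 4*n > 8
The weakest precondition is 2*s <= 2 ==> 4*n > 8.
Check whether s == 4 implies it.
Every state satisfying the precondition satisfies the weakest precondition: the implication holds.
Answer: valid


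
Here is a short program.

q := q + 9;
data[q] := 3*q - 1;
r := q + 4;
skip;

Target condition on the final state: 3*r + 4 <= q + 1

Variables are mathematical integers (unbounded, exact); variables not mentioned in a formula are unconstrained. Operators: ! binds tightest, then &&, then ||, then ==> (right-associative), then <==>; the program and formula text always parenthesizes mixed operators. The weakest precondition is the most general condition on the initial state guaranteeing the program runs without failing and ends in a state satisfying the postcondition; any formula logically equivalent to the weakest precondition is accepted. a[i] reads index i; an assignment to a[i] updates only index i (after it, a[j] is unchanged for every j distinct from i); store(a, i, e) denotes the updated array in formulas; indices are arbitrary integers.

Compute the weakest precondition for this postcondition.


Working backward. After the program, the postcondition 3*r + 4 <= q + 1 must hold; in canonical form it is 3*r <= q - 3.
Before skip: 3*r <= q - 3
Before r := q + 4: 2*q <= -15
Before data[q] := 3*q - 1: 2*q <= -15
Before q := q + 9: 2*q <= -33
Answer: WP = 2*q <= -33


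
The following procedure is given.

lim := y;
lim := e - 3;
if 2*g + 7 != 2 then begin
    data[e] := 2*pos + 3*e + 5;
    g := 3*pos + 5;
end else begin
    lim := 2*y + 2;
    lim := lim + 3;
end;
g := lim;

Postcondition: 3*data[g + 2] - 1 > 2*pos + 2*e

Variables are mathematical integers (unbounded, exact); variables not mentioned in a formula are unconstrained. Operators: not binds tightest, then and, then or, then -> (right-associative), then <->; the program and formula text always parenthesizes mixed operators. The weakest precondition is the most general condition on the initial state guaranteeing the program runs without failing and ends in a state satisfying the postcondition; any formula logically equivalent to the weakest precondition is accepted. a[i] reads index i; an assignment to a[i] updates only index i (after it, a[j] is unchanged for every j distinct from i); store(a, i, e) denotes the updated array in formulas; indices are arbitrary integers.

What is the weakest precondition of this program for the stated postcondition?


Working backward. After the program, the postcondition 3*data[g + 2] - 1 > 2*pos + 2*e must hold; in canonical form it is 3*data[g + 2] > 2*e + 2*pos + 1.
Before g := lim: 3*data[lim + 2] > 2*e + 2*pos + 1
Then branch requires 3*store(data, e, 3*e + 2*pos + 5)[lim + 2] > 2*e + 2*pos + 1; else branch requires 3*data[2*y + 7] > 2*e + 2*pos + 1.
Before the if: (2*g != -5 -> 3*store(data, e, 3*e + 2*pos + 5)[lim + 2] > 2*e + 2*pos + 1) and ((not (2*g != -5)) -> 3*data[2*y + 7] > 2*e + 2*pos + 1)
Before lim := e - 3: (2*g != -5 -> 3*store(data, e, 3*e + 2*pos + 5)[e - 1] > 2*e + 2*pos + 1) and ((not (2*g != -5)) -> 3*data[2*y + 7] > 2*e + 2*pos + 1)
Before lim := y: (2*g != -5 -> 3*store(data, e, 3*e + 2*pos + 5)[e - 1] > 2*e + 2*pos + 1) and ((not (2*g != -5)) -> 3*data[2*y + 7] > 2*e + 2*pos + 1)
Answer: WP = (2*g != -5 -> 3*store(data, e, 3*e + 2*pos + 5)[e - 1] > 2*e + 2*pos + 1) and ((not (2*g != -5)) -> 3*data[2*y + 7] > 2*e + 2*pos + 1)


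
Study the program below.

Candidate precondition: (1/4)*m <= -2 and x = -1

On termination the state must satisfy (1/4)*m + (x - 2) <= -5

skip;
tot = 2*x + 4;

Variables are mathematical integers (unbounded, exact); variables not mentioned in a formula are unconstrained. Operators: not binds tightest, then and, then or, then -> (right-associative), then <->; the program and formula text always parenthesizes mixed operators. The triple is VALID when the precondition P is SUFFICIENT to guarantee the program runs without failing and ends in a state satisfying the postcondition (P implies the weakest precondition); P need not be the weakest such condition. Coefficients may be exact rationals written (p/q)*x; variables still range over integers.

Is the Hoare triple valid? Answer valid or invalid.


Working backward. After the program, the postcondition (1/4)*m + (x - 2) <= -5 must hold; in canonical form it is (1/4)*m + x <= -3.
Before tot := 2*x + 4: (1/4)*m + x <= -3
Before skip: (1/4)*m + x <= -3
The weakest precondition is (1/4)*m + x <= -3.
Check whether (1/4)*m <= -2 and x = -1 implies it.
Every state satisfying the precondition satisfies the weakest precondition: the implication holds.
Answer: valid


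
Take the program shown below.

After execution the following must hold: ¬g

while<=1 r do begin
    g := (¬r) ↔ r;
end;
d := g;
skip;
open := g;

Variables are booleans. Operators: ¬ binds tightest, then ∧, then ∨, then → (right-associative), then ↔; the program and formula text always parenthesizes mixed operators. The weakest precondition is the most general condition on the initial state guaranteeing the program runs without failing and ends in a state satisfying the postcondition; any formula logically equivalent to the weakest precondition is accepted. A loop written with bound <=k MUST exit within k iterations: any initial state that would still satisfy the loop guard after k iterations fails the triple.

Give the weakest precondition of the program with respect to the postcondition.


Working backward. After the program, ¬g must hold.
Before open := g: ¬g
Before skip: ¬g
Before d := g: ¬g
Before the loop (bound <=1), unroll the exhaustion recursion (WP_0 = exit-now case; WP_j = one more guarded iteration, up to j = 1):
  WP_0: (¬r) ∧ (¬g)
  WP_1: (r → ((¬r) ∧ (¬((¬r) ↔ r)))) ∧ ((¬r) → (¬g))
So before the loop: (r → ((¬r) ∧ (¬((¬r) ↔ r)))) ∧ ((¬r) → (¬g))
Answer: WP = (r → ((¬r) ∧ (¬((¬r) ↔ r)))) ∧ ((¬r) → (¬g))


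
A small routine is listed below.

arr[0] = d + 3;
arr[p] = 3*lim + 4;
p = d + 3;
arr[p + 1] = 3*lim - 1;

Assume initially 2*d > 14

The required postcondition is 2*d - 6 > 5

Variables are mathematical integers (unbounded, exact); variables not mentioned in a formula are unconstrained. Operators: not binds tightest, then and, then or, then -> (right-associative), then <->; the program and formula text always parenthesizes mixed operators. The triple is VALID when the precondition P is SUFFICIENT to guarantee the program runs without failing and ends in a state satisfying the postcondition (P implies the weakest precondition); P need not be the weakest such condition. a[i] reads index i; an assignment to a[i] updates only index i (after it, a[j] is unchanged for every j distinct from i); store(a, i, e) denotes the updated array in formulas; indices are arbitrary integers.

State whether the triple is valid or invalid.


Working backward. After the program, the postcondition 2*d - 6 > 5 must hold; in canonical form it is 2*d > 11.
Before arr[p + 1] := 3*lim - 1: 2*d > 11
Before p := d + 3: 2*d > 11
Before arr[p] := 3*lim + 4: 2*d > 11
Before arr[0] := d + 3: 2*d > 11
The weakest precondition is 2*d > 11.
Check whether 2*d > 14 implies it.
Every state satisfying the precondition satisfies the weakest precondition: the implication holds.
Answer: valid


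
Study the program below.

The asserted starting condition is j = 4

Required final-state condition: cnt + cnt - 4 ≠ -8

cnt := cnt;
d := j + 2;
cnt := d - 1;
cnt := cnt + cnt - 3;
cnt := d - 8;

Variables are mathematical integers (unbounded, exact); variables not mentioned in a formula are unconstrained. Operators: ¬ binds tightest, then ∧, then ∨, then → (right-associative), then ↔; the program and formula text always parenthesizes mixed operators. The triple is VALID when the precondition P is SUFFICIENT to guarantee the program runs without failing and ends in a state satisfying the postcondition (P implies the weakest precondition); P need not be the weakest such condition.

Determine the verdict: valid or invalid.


Working backward. After the program, the postcondition cnt + cnt - 4 ≠ -8 must hold; in canonical form it is 2*cnt ≠ -4.
Before cnt := d - 8: 2*d ≠ 12
Before cnt := cnt + cnt - 3: 2*d ≠ 12
Before cnt := d - 1: 2*d ≠ 12
Before d := j + 2: 2*j ≠ 8
Before cnt := cnt: 2*j ≠ 8
The weakest precondition is 2*j ≠ 8.
Check whether j = 4 implies it.
Countermodel: at the initial state j = 4, the precondition holds but the weakest precondition fails.
Answer: invalid


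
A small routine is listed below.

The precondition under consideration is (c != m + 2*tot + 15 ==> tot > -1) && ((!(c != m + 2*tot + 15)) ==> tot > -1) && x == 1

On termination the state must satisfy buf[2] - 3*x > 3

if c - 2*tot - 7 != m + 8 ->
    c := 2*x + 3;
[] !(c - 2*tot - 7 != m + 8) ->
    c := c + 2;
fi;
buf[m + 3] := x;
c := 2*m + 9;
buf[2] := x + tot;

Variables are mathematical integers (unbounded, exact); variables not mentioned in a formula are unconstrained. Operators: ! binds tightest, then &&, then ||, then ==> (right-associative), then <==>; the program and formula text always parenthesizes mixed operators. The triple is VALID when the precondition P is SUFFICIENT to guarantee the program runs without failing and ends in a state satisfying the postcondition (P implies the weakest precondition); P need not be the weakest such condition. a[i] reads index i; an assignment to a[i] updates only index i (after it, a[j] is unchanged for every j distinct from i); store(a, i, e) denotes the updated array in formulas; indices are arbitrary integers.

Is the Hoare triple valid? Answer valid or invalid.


Working backward. After the program, the postcondition buf[2] - 3*x > 3 must hold; in canonical form it is buf[2] > 3*x + 3.
Before buf[2] := x + tot: tot > 2*x + 3
Before c := 2*m + 9: tot > 2*x + 3
Before buf[m + 3] := x: tot > 2*x + 3
Then branch requires tot > 2*x + 3; else branch requires tot > 2*x + 3.
Before the if: (c != m + 2*tot + 15 ==> tot > 2*x + 3) && ((!(c != m + 2*tot + 15)) ==> tot > 2*x + 3)
The weakest precondition is (c != m + 2*tot + 15 ==> tot > 2*x + 3) && ((!(c != m + 2*tot + 15)) ==> tot > 2*x + 3).
Check whether (c != m + 2*tot + 15 ==> tot > -1) && ((!(c != m + 2*tot + 15)) ==> tot > -1) && x == 1 implies it.
Countermodel: at the initial state c = 1, m = -15, tot = 0, x = 1, the precondition holds but the weakest precondition fails.
Answer: invalid


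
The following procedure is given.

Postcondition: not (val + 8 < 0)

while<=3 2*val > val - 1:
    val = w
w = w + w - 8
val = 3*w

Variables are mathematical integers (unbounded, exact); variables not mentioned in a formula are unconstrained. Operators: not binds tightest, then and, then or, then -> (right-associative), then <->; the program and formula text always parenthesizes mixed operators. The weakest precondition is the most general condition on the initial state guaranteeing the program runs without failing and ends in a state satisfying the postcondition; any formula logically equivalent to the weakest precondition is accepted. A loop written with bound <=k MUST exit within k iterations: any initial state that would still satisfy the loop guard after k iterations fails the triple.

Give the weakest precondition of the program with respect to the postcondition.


Working backward. After the program, the postcondition not (val + 8 < 0) must hold; in canonical form it is not (val < -8).
Before val := 3*w: not (3*w < -8)
Before w := w + w - 8: not (6*w < 16)
Before the loop (bound <=3), unroll the exhaustion recursion (WP_0 = exit-now case; WP_j = one more guarded iteration, up to j = 3):
  WP_0: (not (val > -1)) and (not (6*w < 16))
  WP_1: (val > -1 -> ((not (w > -1)) and (not (6*w < 16)))) and ((not (val > -1)) -> (not (6*w < 16)))
  WP_2: (val > -1 -> ((w > -1 -> ((not (w > -1)) and (not (6*w < 16)))) and ((not (w > -1)) -> (not (6*w < 16))))) and ((not (val > -1)) -> (not (6*w < 16)))
  WP_3: (val > -1 -> ((w > -1 -> ((w > -1 -> ((not (w > -1)) and (not (6*w < 16)))) and ((not (w > -1)) -> (not (6*w < 16))))) and ((not (w > -1)) -> (not (6*w < 16))))) and ((not (val > -1)) -> (not (6*w < 16)))
So before the loop: (val > -1 -> ((w > -1 -> ((w > -1 -> ((not (w > -1)) and (not (6*w < 16)))) and ((not (w > -1)) -> (not (6*w < 16))))) and ((not (w > -1)) -> (not (6*w < 16))))) and ((not (val > -1)) -> (not (6*w < 16)))
Answer: WP = (val > -1 -> ((w > -1 -> ((w > -1 -> ((not (w > -1)) and (not (6*w < 16)))) and ((not (w > -1)) -> (not (6*w < 16))))) and ((not (w > -1)) -> (not (6*w < 16))))) and ((not (val > -1)) -> (not (6*w < 16)))


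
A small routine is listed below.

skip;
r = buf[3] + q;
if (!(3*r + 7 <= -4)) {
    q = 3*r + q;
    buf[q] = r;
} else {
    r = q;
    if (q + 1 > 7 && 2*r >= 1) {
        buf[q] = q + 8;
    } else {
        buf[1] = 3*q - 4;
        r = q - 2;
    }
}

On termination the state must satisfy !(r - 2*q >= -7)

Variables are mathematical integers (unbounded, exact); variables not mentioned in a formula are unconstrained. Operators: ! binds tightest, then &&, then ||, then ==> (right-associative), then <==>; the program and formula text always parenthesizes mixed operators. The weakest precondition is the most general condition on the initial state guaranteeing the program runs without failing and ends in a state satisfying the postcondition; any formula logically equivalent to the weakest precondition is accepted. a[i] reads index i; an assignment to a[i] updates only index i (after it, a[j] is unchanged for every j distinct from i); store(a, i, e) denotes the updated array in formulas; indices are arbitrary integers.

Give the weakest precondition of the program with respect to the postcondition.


Working backward. After the program, the postcondition !(r - 2*q >= -7) must hold; in canonical form it is !(r >= 2*q - 7).
Then branch requires !(2*q + 5*r <= 7); else branch requires ((q > 6 && 2*q >= 1) ==> (!(q <= 7))) && ((!(q > 6 && 2*q >= 1)) ==> (!(q <= 5))).
Before the if: ((!(3*r <= -11)) ==> (!(2*q + 5*r <= 7))) && (3*r <= -11 ==> (((q > 6 && 2*q >= 1) ==> (!(q <= 7))) && ((!(q > 6 && 2*q >= 1)) ==> (!(q <= 5)))))
Before r := buf[3] + q: ((!(3*buf[3] + 3*q <= -11)) ==> (!(5*buf[3] + 7*q <= 7))) && (3*buf[3] + 3*q <= -11 ==> (((q > 6 && 2*q >= 1) ==> (!(q <= 7))) && ((!(q > 6 && 2*q >= 1)) ==> (!(q <= 5)))))
Before skip: ((!(3*buf[3] + 3*q <= -11)) ==> (!(5*buf[3] + 7*q <= 7))) && (3*buf[3] + 3*q <= -11 ==> (((q > 6 && 2*q >= 1) ==> (!(q <= 7))) && ((!(q > 6 && 2*q >= 1)) ==> (!(q <= 5)))))
Answer: WP = ((!(3*buf[3] + 3*q <= -11)) ==> (!(5*buf[3] + 7*q <= 7))) && (3*buf[3] + 3*q <= -11 ==> (((q > 6 && 2*q >= 1) ==> (!(q <= 7))) && ((!(q > 6 && 2*q >= 1)) ==> (!(q <= 5)))))


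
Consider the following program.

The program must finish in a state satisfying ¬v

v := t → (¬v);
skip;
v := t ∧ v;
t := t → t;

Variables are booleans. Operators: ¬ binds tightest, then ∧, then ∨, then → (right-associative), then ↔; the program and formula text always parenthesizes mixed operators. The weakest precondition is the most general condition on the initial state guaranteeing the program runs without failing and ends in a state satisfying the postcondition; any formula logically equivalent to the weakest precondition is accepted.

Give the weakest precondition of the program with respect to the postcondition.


Working backward. After the program, ¬v must hold.
Before t := t → t: ¬v
Before v := t ∧ v: ¬(t ∧ v)
Before skip: ¬(t ∧ v)
Before v := t → (¬v): ¬(t ∧ (t → (¬v)))
Answer: WP = ¬(t ∧ (t → (¬v)))


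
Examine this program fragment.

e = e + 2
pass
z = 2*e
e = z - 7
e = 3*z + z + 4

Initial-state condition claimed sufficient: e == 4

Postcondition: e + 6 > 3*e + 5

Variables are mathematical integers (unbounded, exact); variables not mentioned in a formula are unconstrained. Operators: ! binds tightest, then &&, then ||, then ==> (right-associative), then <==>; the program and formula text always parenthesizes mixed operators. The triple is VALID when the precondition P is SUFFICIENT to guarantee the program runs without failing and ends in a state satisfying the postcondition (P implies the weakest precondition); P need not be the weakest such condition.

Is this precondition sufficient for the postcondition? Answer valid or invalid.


Working backward. After the program, the postcondition e + 6 > 3*e + 5 must hold; in canonical form it is 2*e < 1.
Before e := 3*z + z + 4: 8*z < -7
Before e := z - 7: 8*z < -7
Before z := 2*e: 16*e < -7
Before skip: 16*e < -7
Before e := e + 2: 16*e < -39
The weakest precondition is 16*e < -39.
Check whether e == 4 implies it.
Countermodel: at the initial state e = 4, the precondition holds but the weakest precondition fails.
Answer: invalid


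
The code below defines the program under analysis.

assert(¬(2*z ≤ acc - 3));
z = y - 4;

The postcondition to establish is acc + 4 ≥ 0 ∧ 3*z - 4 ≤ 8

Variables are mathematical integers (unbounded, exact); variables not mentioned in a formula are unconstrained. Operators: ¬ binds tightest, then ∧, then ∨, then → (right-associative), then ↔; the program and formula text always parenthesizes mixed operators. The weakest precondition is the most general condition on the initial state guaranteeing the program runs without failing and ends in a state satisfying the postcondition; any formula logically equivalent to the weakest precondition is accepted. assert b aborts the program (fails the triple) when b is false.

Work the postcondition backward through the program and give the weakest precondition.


Working backward. After the program, the postcondition acc + 4 ≥ 0 ∧ 3*z - 4 ≤ 8 must hold; in canonical form it is acc ≥ -4 ∧ 3*z ≤ 12.
Before z := y - 4: acc ≥ -4 ∧ 3*y ≤ 24
Before assert ¬(2*z ≤ acc - 3): (¬(2*z ≤ acc - 3)) ∧ acc ≥ -4 ∧ 3*y ≤ 24
Answer: WP = (¬(2*z ≤ acc - 3)) ∧ acc ≥ -4 ∧ 3*y ≤ 24


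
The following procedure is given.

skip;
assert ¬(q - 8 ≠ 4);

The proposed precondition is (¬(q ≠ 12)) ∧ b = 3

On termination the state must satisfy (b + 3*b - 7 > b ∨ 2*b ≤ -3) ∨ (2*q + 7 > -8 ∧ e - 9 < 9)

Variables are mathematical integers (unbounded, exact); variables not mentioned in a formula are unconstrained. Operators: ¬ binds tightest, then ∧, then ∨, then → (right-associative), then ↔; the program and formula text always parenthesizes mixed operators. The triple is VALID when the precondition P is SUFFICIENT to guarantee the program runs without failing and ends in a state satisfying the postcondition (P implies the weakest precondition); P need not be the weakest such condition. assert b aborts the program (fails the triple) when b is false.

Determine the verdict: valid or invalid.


Working backward. After the program, the postcondition (b + 3*b - 7 > b ∨ 2*b ≤ -3) ∨ (2*q + 7 > -8 ∧ e - 9 < 9) must hold; in canonical form it is 3*b > 7 ∨ 2*b ≤ -3 ∨ (2*q > -15 ∧ e < 18).
Before assert ¬(q - 8 ≠ 4): (¬(q ≠ 12)) ∧ (3*b > 7 ∨ 2*b ≤ -3 ∨ (2*q > -15 ∧ e < 18))
Before skip: (¬(q ≠ 12)) ∧ (3*b > 7 ∨ 2*b ≤ -3 ∨ (2*q > -15 ∧ e < 18))
The weakest precondition is (¬(q ≠ 12)) ∧ (3*b > 7 ∨ 2*b ≤ -3 ∨ (2*q > -15 ∧ e < 18)).
Check whether (¬(q ≠ 12)) ∧ b = 3 implies it.
Every state satisfying the precondition satisfies the weakest precondition: the implication holds.
Answer: valid
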